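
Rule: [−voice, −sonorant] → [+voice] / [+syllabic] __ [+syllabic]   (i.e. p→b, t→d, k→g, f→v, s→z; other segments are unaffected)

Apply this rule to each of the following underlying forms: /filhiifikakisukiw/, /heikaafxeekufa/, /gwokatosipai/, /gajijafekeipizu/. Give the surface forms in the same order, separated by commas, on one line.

filhiivigagizugiw, heigaafxeeguva, gwogadozibai, gajijavegeibizu

/filhiifikakisukiw/: /f/ is a voiceless obstruent between vowels /i/ and /i/, so it voices to [v]. /k/ is a voiceless obstruent between vowels /i/ and /a/, so it voices to [g]. /k/ is a voiceless obstruent between vowels /a/ and /i/, so it voices to [g]. /s/ is a voiceless obstruent between vowels /i/ and /u/, so it voices to [z]. /k/ is a voiceless obstruent between vowels /u/ and /i/, so it voices to [g]. → [filhiivigagizugiw].
/heikaafxeekufa/: /k/ is a voiceless obstruent between vowels /i/ and /a/, so it voices to [g]. /k/ is a voiceless obstruent between vowels /e/ and /u/, so it voices to [g]. /f/ is a voiceless obstruent between vowels /u/ and /a/, so it voices to [v]. → [heigaafxeeguva].
/gwokatosipai/: /k/ is a voiceless obstruent between vowels /o/ and /a/, so it voices to [g]. /t/ is a voiceless obstruent between vowels /a/ and /o/, so it voices to [d]. /s/ is a voiceless obstruent between vowels /o/ and /i/, so it voices to [z]. /p/ is a voiceless obstruent between vowels /i/ and /a/, so it voices to [b]. → [gwogadozibai].
/gajijafekeipizu/: /f/ is a voiceless obstruent between vowels /a/ and /e/, so it voices to [v]. /k/ is a voiceless obstruent between vowels /e/ and /e/, so it voices to [g]. /p/ is a voiceless obstruent between vowels /i/ and /i/, so it voices to [b]. → [gajijavegeibizu].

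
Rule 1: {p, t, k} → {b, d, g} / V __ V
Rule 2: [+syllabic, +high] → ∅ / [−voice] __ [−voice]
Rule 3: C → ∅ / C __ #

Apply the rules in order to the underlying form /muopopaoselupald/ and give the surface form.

Rule 1 (intervocalic voicing): /p/ is a voiceless stop between vowels /o/ and /o/, so it voices to [b]. /p/ is a voiceless stop between vowels /o/ and /a/, so it voices to [b]. /p/ is a voiceless stop between vowels /u/ and /a/, so it voices to [b]. /muopopaoselupald/ → muobobaoselubald.
Rule 2 (high vowel syncope): no segment meets the environment; /muobobaoselubald/ is unchanged.
Rule 3 (final cluster simplification): /d/ is the second consonant of a word-final cluster /ld/, so it deletes. /muobobaoselubald/ → muobobaoselubal.

muobobaoselubal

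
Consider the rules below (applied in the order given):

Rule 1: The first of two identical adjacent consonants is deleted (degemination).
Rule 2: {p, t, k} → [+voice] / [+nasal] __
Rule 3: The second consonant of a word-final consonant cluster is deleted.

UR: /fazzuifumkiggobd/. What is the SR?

Rule 1 (degemination): /zz/ is a geminate; the first /z/ deletes. /gg/ is a geminate; the first /g/ deletes. /fazzuifumkiggobd/ → fazuifumkigobd.
Rule 2 (post-nasal voicing): /k/ is a voiceless stop immediately after the nasal /m/, so it voices to [g]. /fazuifumkigobd/ → fazuifumgigobd.
Rule 3 (final cluster simplification): /d/ is the second consonant of a word-final cluster /bd/, so it deletes. /fazuifumgigobd/ → fazuifumgigob.

fazuifumgigob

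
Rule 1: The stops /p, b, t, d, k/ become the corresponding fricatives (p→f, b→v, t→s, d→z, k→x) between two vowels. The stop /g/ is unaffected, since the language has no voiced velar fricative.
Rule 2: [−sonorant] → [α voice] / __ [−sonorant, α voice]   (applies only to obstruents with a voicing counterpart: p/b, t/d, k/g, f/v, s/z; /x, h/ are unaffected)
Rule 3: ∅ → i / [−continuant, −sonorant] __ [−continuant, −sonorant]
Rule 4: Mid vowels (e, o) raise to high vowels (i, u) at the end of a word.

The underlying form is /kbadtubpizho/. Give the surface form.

gibatitupipishu

Rule 1 (intervocalic spirantization): no segment meets the environment; /kbadtubpizho/ is unchanged.
Rule 2 (regressive voicing assimilation): /k/ precedes the voiced obstruent /b/, so it voices to [g] by assimilation. /d/ precedes the voiceless obstruent /t/, so it devoices to [t] by assimilation. /b/ precedes the voiceless obstruent /p/, so it devoices to [p] by assimilation. /z/ precedes the voiceless obstruent /h/, so it devoices to [s] by assimilation. /kbadtubpizho/ → gbattuppisho.
Rule 3 (stop-cluster i-epenthesis): /g/ and /b/ form a stop–stop cluster, so [i] is inserted between them. /t/ and /t/ form a stop–stop cluster, so [i] is inserted between them. /p/ and /p/ form a stop–stop cluster, so [i] is inserted between them. /gbattuppisho/ → gibatitupipisho.
Rule 4 (final vowel raising): /o/ is a mid vowel in word-final position, so it raises to [u]. /gibatitupipisho/ → gibatitupipishu.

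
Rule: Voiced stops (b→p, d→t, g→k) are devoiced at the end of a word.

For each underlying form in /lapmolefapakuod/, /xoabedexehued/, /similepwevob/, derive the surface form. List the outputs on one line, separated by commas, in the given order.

/lapmolefapakuod/: /d/ is a voiced stop in word-final position, so it devoices to [t]. → [lapmolefapakuot].
/xoabedexehued/: /d/ is a voiced stop in word-final position, so it devoices to [t]. → [xoabedexehuet].
/similepwevob/: /b/ is a voiced stop in word-final position, so it devoices to [p]. → [similepwevop].

lapmolefapakuot, xoabedexehuet, similepwevop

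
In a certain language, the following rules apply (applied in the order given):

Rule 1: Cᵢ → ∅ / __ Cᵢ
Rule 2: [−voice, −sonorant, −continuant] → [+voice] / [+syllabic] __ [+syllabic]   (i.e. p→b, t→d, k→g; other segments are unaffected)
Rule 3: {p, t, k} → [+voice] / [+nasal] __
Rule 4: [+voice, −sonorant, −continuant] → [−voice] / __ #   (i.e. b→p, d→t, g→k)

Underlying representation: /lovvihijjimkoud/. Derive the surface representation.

Rule 1 (degemination): /vv/ is a geminate; the first /v/ deletes. /jj/ is a geminate; the first /j/ deletes. /lovvihijjimkoud/ → lovihijimkoud.
Rule 2 (intervocalic voicing): no segment meets the environment; /lovihijimkoud/ is unchanged.
Rule 3 (post-nasal voicing): /k/ is a voiceless stop immediately after the nasal /m/, so it voices to [g]. /lovihijimkoud/ → lovihijimgoud.
Rule 4 (final devoicing): /d/ is a voiced stop in word-final position, so it devoices to [t]. /lovihijimgoud/ → lovihijimgout.

lovihijimgout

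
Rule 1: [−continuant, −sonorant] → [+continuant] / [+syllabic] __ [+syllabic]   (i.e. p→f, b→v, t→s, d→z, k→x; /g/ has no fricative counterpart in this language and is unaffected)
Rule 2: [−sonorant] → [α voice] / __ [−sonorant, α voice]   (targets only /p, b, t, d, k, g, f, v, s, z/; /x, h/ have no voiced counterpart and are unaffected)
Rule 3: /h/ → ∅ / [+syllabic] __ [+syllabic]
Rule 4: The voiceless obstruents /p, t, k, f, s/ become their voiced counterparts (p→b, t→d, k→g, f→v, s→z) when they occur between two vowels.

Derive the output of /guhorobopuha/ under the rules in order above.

guorovovua

Rule 1 (intervocalic spirantization): /b/ is a stop between vowels /o/ and /o/, so it spirantizes to the fricative [v]. /p/ is a stop between vowels /o/ and /u/, so it spirantizes to the fricative [f]. /guhorobopuha/ → guhorovofuha.
Rule 2 (regressive voicing assimilation): no segment meets the environment; /guhorovofuha/ is unchanged.
Rule 3 (intervocalic h-deletion): /h/ occurs between vowels /u/ and /o/, so it deletes. /h/ occurs between vowels /u/ and /a/, so it deletes. /guhorovofuha/ → guorovofua.
Rule 4 (intervocalic voicing): /f/ is a voiceless obstruent between vowels /o/ and /u/, so it voices to [v]. /guorovofua/ → guorovovua.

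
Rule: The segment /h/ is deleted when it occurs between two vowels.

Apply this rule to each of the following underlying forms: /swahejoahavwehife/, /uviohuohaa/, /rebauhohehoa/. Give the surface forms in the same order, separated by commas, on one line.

/swahejoahavwehife/: /h/ occurs between vowels /a/ and /e/, so it deletes. /h/ occurs between vowels /a/ and /a/, so it deletes. /h/ occurs between vowels /e/ and /i/, so it deletes. → [swaejoaavweife].
/uviohuohaa/: /h/ occurs between vowels /o/ and /u/, so it deletes. /h/ occurs between vowels /o/ and /a/, so it deletes. → [uviouoaa].
/rebauhohehoa/: /h/ occurs between vowels /u/ and /o/, so it deletes. /h/ occurs between vowels /o/ and /e/, so it deletes. /h/ occurs between vowels /e/ and /o/, so it deletes. → [rebauoeoa].

swaejoaavweife, uviouoaa, rebauoeoa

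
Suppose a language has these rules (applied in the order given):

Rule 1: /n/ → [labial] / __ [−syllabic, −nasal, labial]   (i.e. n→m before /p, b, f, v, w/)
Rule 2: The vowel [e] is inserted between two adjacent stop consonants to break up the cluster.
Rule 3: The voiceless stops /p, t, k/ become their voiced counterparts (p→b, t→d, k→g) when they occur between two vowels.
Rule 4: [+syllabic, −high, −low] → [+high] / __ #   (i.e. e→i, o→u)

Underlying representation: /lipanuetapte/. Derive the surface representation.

Rule 1 (nasal place assimilation): no segment meets the environment; /lipanuetapte/ is unchanged.
Rule 2 (stop-cluster e-epenthesis): /p/ and /t/ form a stop–stop cluster, so [e] is inserted between them. /lipanuetapte/ → lipanuetapete.
Rule 3 (intervocalic voicing): /p/ is a voiceless stop between vowels /i/ and /a/, so it voices to [b]. /t/ is a voiceless stop between vowels /e/ and /a/, so it voices to [d]. /p/ is a voiceless stop between vowels /a/ and /e/, so it voices to [b]. /t/ is a voiceless stop between vowels /e/ and /e/, so it voices to [d]. /lipanuetapete/ → libanuedabede.
Rule 4 (final vowel raising): /e/ is a mid vowel in word-final position, so it raises to [i]. /libanuedabede/ → libanuedabedi.

libanuedabedi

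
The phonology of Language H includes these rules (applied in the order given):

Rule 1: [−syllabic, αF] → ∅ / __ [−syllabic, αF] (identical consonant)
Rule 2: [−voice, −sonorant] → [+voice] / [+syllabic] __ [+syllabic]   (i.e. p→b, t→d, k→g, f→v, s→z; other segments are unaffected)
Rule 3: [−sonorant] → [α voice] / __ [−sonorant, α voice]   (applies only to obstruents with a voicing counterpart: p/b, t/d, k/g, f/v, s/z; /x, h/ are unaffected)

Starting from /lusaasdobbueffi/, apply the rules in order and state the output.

Rule 1 (degemination): /bb/ is a geminate; the first /b/ deletes. /ff/ is a geminate; the first /f/ deletes. /lusaasdobbueffi/ → lusaasdobuefi.
Rule 2 (intervocalic voicing): /s/ is a voiceless obstruent between vowels /u/ and /a/, so it voices to [z]. /f/ is a voiceless obstruent between vowels /e/ and /i/, so it voices to [v]. /lusaasdobuefi/ → luzaasdobuevi.
Rule 3 (regressive voicing assimilation): /s/ precedes the voiced obstruent /d/, so it voices to [z] by assimilation. /luzaasdobuevi/ → luzaazdobuevi.

luzaazdobuevi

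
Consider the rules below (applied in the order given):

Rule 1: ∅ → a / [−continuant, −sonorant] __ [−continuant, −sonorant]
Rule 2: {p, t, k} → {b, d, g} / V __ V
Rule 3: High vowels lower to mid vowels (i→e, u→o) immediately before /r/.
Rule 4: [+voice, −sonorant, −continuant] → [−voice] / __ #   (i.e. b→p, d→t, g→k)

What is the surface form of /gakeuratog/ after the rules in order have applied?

Rule 1 (stop-cluster a-epenthesis): no segment meets the environment; /gakeuratog/ is unchanged.
Rule 2 (intervocalic voicing): /k/ is a voiceless stop between vowels /a/ and /e/, so it voices to [g]. /t/ is a voiceless stop between vowels /a/ and /o/, so it voices to [d]. /gakeuratog/ → gageuradog.
Rule 3 (pre-rhotic lowering): /u/ is a high vowel immediately before /r/, so it lowers to [o]. /gageuradog/ → gageoradog.
Rule 4 (final devoicing): /g/ is a voiced stop in word-final position, so it devoices to [k]. /gageoradog/ → gageoradok.

gageoradok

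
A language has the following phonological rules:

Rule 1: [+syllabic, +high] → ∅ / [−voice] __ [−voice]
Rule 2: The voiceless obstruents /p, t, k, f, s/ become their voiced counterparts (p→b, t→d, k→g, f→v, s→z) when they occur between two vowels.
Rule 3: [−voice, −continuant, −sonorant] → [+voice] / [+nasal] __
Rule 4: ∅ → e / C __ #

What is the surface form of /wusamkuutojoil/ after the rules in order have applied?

wuzamguudojoile

Rule 1 (high vowel syncope): no segment meets the environment; /wusamkuutojoil/ is unchanged.
Rule 2 (intervocalic voicing): /s/ is a voiceless obstruent between vowels /u/ and /a/, so it voices to [z]. /t/ is a voiceless obstruent between vowels /u/ and /o/, so it voices to [d]. /wusamkuutojoil/ → wuzamkuudojoil.
Rule 3 (post-nasal voicing): /k/ is a voiceless stop immediately after the nasal /m/, so it voices to [g]. /wuzamkuudojoil/ → wuzamguudojoil.
Rule 4 (final e-epenthesis): the form ends in the consonant /l/, so [e] is inserted word-finally. /wuzamguudojoil/ → wuzamguudojoile.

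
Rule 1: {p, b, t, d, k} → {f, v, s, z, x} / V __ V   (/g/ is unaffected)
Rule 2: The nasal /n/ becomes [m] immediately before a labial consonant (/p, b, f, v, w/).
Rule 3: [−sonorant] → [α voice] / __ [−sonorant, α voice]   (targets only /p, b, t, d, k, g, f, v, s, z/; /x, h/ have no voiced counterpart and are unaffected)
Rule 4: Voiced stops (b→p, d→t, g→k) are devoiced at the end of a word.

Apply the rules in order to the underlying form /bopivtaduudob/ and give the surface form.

bofiftazuuzop

Rule 1 (intervocalic spirantization): /p/ is a stop between vowels /o/ and /i/, so it spirantizes to the fricative [f]. /d/ is a stop between vowels /a/ and /u/, so it spirantizes to the fricative [z]. /d/ is a stop between vowels /u/ and /o/, so it spirantizes to the fricative [z]. /bopivtaduudob/ → bofivtazuuzob.
Rule 2 (nasal place assimilation): no segment meets the environment; /bofivtazuuzob/ is unchanged.
Rule 3 (regressive voicing assimilation): /v/ precedes the voiceless obstruent /t/, so it devoices to [f] by assimilation. /bofivtazuuzob/ → bofiftazuuzob.
Rule 4 (final devoicing): /b/ is a voiced stop in word-final position, so it devoices to [p]. /bofiftazuuzob/ → bofiftazuuzop.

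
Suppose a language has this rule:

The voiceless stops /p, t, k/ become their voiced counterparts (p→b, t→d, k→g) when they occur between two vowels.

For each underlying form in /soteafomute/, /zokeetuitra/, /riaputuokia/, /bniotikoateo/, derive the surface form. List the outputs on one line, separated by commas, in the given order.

sodeafomude, zogeeduitra, riabuduogia, bniodigoadeo

/soteafomute/: /t/ is a voiceless stop between vowels /o/ and /e/, so it voices to [d]. /t/ is a voiceless stop between vowels /u/ and /e/, so it voices to [d]. → [sodeafomude].
/zokeetuitra/: /k/ is a voiceless stop between vowels /o/ and /e/, so it voices to [g]. /t/ is a voiceless stop between vowels /e/ and /u/, so it voices to [d]. → [zogeeduitra].
/riaputuokia/: /p/ is a voiceless stop between vowels /a/ and /u/, so it voices to [b]. /t/ is a voiceless stop between vowels /u/ and /u/, so it voices to [d]. /k/ is a voiceless stop between vowels /o/ and /i/, so it voices to [g]. → [riabuduogia].
/bniotikoateo/: /t/ is a voiceless stop between vowels /o/ and /i/, so it voices to [d]. /k/ is a voiceless stop between vowels /i/ and /o/, so it voices to [g]. /t/ is a voiceless stop between vowels /a/ and /e/, so it voices to [d]. → [bniodigoadeo].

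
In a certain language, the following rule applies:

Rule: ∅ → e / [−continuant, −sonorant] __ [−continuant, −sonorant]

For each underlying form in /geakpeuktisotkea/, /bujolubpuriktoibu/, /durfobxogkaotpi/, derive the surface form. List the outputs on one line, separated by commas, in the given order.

geakepeuketisotekea, bujolubepuriketoibu, durfobxogekaotepi

/geakpeuktisotkea/: /k/ and /p/ form a stop–stop cluster, so [e] is inserted between them. /k/ and /t/ form a stop–stop cluster, so [e] is inserted between them. /t/ and /k/ form a stop–stop cluster, so [e] is inserted between them. → [geakepeuketisotekea].
/bujolubpuriktoibu/: /b/ and /p/ form a stop–stop cluster, so [e] is inserted between them. /k/ and /t/ form a stop–stop cluster, so [e] is inserted between them. → [bujolubepuriketoibu].
/durfobxogkaotpi/: /g/ and /k/ form a stop–stop cluster, so [e] is inserted between them. /t/ and /p/ form a stop–stop cluster, so [e] is inserted between them. → [durfobxogekaotepi].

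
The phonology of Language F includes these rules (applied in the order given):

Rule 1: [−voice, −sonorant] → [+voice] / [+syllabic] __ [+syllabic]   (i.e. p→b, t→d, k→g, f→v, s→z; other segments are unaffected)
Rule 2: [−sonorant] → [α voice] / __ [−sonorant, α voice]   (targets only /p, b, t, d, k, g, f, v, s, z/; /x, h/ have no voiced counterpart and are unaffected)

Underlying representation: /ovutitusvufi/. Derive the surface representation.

ovudiduzvuvi

Rule 1 (intervocalic voicing): /t/ is a voiceless obstruent between vowels /u/ and /i/, so it voices to [d]. /t/ is a voiceless obstruent between vowels /i/ and /u/, so it voices to [d]. /f/ is a voiceless obstruent between vowels /u/ and /i/, so it voices to [v]. /ovutitusvufi/ → ovudidusvuvi.
Rule 2 (regressive voicing assimilation): /s/ precedes the voiced obstruent /v/, so it voices to [z] by assimilation. /ovudidusvuvi/ → ovudiduzvuvi.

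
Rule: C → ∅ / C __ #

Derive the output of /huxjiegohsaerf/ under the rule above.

huxjiegohsaer

/f/ is the second consonant of a word-final cluster /rf/, so it deletes.
Surface form: [huxjiegohsaer].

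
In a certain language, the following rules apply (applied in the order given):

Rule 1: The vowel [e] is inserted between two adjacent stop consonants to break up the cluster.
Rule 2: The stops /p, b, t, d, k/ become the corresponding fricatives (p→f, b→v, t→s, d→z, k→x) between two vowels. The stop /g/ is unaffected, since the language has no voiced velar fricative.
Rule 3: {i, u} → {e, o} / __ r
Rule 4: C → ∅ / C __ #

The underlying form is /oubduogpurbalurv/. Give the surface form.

ouvezuogeforbalor

Rule 1 (stop-cluster e-epenthesis): /b/ and /d/ form a stop–stop cluster, so [e] is inserted between them. /g/ and /p/ form a stop–stop cluster, so [e] is inserted between them. /oubduogpurbalurv/ → oubeduogepurbalurv.
Rule 2 (intervocalic spirantization): /b/ is a stop between vowels /u/ and /e/, so it spirantizes to the fricative [v]. /d/ is a stop between vowels /e/ and /u/, so it spirantizes to the fricative [z]. /p/ is a stop between vowels /e/ and /u/, so it spirantizes to the fricative [f]. /oubeduogepurbalurv/ → ouvezuogefurbalurv.
Rule 3 (pre-rhotic lowering): /u/ is a high vowel immediately before /r/, so it lowers to [o]. /u/ is a high vowel immediately before /r/, so it lowers to [o]. /ouvezuogefurbalurv/ → ouvezuogeforbalorv.
Rule 4 (final cluster simplification): /v/ is the second consonant of a word-final cluster /rv/, so it deletes. /ouvezuogeforbalorv/ → ouvezuogeforbalor.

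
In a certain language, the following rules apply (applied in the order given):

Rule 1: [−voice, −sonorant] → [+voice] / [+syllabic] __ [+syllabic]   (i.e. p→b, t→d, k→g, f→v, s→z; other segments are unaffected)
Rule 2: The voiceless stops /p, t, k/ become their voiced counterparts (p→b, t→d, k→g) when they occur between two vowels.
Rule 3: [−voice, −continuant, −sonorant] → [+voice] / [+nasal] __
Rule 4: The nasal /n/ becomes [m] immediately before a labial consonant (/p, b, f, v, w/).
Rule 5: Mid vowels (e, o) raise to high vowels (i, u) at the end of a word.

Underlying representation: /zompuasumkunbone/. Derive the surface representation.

Rule 1 (intervocalic voicing): /s/ is a voiceless obstruent between vowels /a/ and /u/, so it voices to [z]. /zompuasumkunbone/ → zompuazumkunbone.
Rule 2 (intervocalic voicing): no segment meets the environment; /zompuazumkunbone/ is unchanged.
Rule 3 (post-nasal voicing): /p/ is a voiceless stop immediately after the nasal /m/, so it voices to [b]. /k/ is a voiceless stop immediately after the nasal /m/, so it voices to [g]. /zompuazumkunbone/ → zombuazumgunbone.
Rule 4 (nasal place assimilation): /n/ precedes the labial consonant /b/, so it assimilates in place to [m]. /zombuazumgunbone/ → zombuazumgumbone.
Rule 5 (final vowel raising): /e/ is a mid vowel in word-final position, so it raises to [i]. /zombuazumgumbone/ → zombuazumgumboni.

zombuazumgumboni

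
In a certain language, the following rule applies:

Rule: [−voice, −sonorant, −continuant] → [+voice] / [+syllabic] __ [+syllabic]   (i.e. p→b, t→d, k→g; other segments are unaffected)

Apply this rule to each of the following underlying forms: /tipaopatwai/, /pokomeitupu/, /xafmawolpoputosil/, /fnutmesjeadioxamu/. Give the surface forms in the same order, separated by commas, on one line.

tibaobatwai, pogomeidubu, xafmawolpobudosil, fnutmesjeadioxamu

/tipaopatwai/: /p/ is a voiceless stop between vowels /i/ and /a/, so it voices to [b]. /p/ is a voiceless stop between vowels /o/ and /a/, so it voices to [b]. → [tibaobatwai].
/pokomeitupu/: /k/ is a voiceless stop between vowels /o/ and /o/, so it voices to [g]. /t/ is a voiceless stop between vowels /i/ and /u/, so it voices to [d]. /p/ is a voiceless stop between vowels /u/ and /u/, so it voices to [b]. → [pogomeidubu].
/xafmawolpoputosil/: /p/ is a voiceless stop between vowels /o/ and /u/, so it voices to [b]. /t/ is a voiceless stop between vowels /u/ and /o/, so it voices to [d]. → [xafmawolpobudosil].
/fnutmesjeadioxamu/: the rule's environment is not met; surfaces unchanged as [fnutmesjeadioxamu].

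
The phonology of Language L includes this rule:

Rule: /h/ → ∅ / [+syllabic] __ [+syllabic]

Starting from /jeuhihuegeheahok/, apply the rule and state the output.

/h/ occurs between vowels /u/ and /i/, so it deletes.
/h/ occurs between vowels /i/ and /u/, so it deletes.
/h/ occurs between vowels /e/ and /e/, so it deletes.
/h/ occurs between vowels /a/ and /o/, so it deletes.
Surface form: [jeuiuegeeaok].

jeuiuegeeaok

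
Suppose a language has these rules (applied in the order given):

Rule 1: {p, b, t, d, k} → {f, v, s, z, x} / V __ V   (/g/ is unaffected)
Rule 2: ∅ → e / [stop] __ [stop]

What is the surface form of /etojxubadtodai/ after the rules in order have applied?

esojxuvadetozai

Rule 1 (intervocalic spirantization): /t/ is a stop between vowels /e/ and /o/, so it spirantizes to the fricative [s]. /b/ is a stop between vowels /u/ and /a/, so it spirantizes to the fricative [v]. /d/ is a stop between vowels /o/ and /a/, so it spirantizes to the fricative [z]. /etojxubadtodai/ → esojxuvadtozai.
Rule 2 (stop-cluster e-epenthesis): /d/ and /t/ form a stop–stop cluster, so [e] is inserted between them. /esojxuvadtozai/ → esojxuvadetozai.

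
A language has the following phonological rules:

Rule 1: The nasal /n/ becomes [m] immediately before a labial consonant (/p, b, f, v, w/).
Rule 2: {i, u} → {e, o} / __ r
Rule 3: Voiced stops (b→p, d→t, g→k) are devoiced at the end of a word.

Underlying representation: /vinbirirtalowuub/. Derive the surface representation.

vimberertalowuup

Rule 1 (nasal place assimilation): /n/ precedes the labial consonant /b/, so it assimilates in place to [m]. /vinbirirtalowuub/ → vimbirirtalowuub.
Rule 2 (pre-rhotic lowering): /i/ is a high vowel immediately before /r/, so it lowers to [e]. /i/ is a high vowel immediately before /r/, so it lowers to [e]. /vimbirirtalowuub/ → vimberertalowuub.
Rule 3 (final devoicing): /b/ is a voiced stop in word-final position, so it devoices to [p]. /vimberertalowuub/ → vimberertalowuup.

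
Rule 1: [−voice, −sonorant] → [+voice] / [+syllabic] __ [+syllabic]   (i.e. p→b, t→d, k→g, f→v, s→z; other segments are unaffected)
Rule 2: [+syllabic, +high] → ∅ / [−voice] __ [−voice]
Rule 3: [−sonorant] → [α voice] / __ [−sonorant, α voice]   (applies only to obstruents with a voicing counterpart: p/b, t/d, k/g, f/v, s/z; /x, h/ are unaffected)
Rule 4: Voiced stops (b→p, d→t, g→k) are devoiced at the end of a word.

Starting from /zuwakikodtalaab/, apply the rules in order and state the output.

zuwagigottalaap

Rule 1 (intervocalic voicing): /k/ is a voiceless obstruent between vowels /a/ and /i/, so it voices to [g]. /k/ is a voiceless obstruent between vowels /i/ and /o/, so it voices to [g]. /zuwakikodtalaab/ → zuwagigodtalaab.
Rule 2 (high vowel syncope): no segment meets the environment; /zuwagigodtalaab/ is unchanged.
Rule 3 (regressive voicing assimilation): /d/ precedes the voiceless obstruent /t/, so it devoices to [t] by assimilation. /zuwagigodtalaab/ → zuwagigottalaab.
Rule 4 (final devoicing): /b/ is a voiced stop in word-final position, so it devoices to [p]. /zuwagigottalaab/ → zuwagigottalaap.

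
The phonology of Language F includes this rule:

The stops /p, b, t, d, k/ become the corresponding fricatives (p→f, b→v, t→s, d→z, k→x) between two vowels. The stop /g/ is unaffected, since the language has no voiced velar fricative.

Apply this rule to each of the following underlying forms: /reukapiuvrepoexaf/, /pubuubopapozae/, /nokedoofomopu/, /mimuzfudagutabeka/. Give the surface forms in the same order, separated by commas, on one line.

reuxafiuvrefoexaf, puvuuvofafozae, noxezoofomofu, mimuzfuzagusavexa

/reukapiuvrepoexaf/: /k/ is a stop between vowels /u/ and /a/, so it spirantizes to the fricative [x]. /p/ is a stop between vowels /a/ and /i/, so it spirantizes to the fricative [f]. /p/ is a stop between vowels /e/ and /o/, so it spirantizes to the fricative [f]. → [reuxafiuvrefoexaf].
/pubuubopapozae/: /b/ is a stop between vowels /u/ and /u/, so it spirantizes to the fricative [v]. /b/ is a stop between vowels /u/ and /o/, so it spirantizes to the fricative [v]. /p/ is a stop between vowels /o/ and /a/, so it spirantizes to the fricative [f]. /p/ is a stop between vowels /a/ and /o/, so it spirantizes to the fricative [f]. → [puvuuvofafozae].
/nokedoofomopu/: /k/ is a stop between vowels /o/ and /e/, so it spirantizes to the fricative [x]. /d/ is a stop between vowels /e/ and /o/, so it spirantizes to the fricative [z]. /p/ is a stop between vowels /o/ and /u/, so it spirantizes to the fricative [f]. → [noxezoofomofu].
/mimuzfudagutabeka/: /d/ is a stop between vowels /u/ and /a/, so it spirantizes to the fricative [z]. /t/ is a stop between vowels /u/ and /a/, so it spirantizes to the fricative [s]. /b/ is a stop between vowels /a/ and /e/, so it spirantizes to the fricative [v]. /k/ is a stop between vowels /e/ and /a/, so it spirantizes to the fricative [x]. → [mimuzfuzagusavexa].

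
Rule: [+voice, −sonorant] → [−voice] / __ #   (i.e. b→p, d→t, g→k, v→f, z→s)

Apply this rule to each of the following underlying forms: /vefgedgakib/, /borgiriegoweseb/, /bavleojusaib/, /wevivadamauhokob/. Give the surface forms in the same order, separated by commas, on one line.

vefgedgakip, borgiriegowesep, bavleojusaip, wevivadamauhokop

/vefgedgakib/: /b/ is a voiced obstruent in word-final position, so it devoices to [p]. → [vefgedgakip].
/borgiriegoweseb/: /b/ is a voiced obstruent in word-final position, so it devoices to [p]. → [borgiriegowesep].
/bavleojusaib/: /b/ is a voiced obstruent in word-final position, so it devoices to [p]. → [bavleojusaip].
/wevivadamauhokob/: /b/ is a voiced obstruent in word-final position, so it devoices to [p]. → [wevivadamauhokop].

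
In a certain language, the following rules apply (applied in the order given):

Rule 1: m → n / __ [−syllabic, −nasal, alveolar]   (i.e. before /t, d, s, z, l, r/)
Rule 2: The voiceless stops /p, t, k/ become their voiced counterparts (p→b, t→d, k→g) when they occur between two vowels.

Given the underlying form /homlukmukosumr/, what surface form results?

Rule 1 (nasal place assimilation): /m/ precedes the alveolar consonant /l/, so it assimilates in place to [n]. /m/ precedes the alveolar consonant /r/, so it assimilates in place to [n]. /homlukmukosumr/ → honlukmukosunr.
Rule 2 (intervocalic voicing): /k/ is a voiceless stop between vowels /u/ and /o/, so it voices to [g]. /honlukmukosunr/ → honlukmugosunr.

honlukmugosunr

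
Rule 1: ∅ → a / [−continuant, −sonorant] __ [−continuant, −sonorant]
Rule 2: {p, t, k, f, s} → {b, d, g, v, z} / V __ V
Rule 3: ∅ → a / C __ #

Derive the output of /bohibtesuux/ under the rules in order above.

Rule 1 (stop-cluster a-epenthesis): /b/ and /t/ form a stop–stop cluster, so [a] is inserted between them. /bohibtesuux/ → bohibatesuux.
Rule 2 (intervocalic voicing): /t/ is a voiceless obstruent between vowels /a/ and /e/, so it voices to [d]. /s/ is a voiceless obstruent between vowels /e/ and /u/, so it voices to [z]. /bohibatesuux/ → bohibadezuux.
Rule 3 (final a-epenthesis): the form ends in the consonant /x/, so [a] is inserted word-finally. /bohibadezuux/ → bohibadezuuxa.

bohibadezuuxa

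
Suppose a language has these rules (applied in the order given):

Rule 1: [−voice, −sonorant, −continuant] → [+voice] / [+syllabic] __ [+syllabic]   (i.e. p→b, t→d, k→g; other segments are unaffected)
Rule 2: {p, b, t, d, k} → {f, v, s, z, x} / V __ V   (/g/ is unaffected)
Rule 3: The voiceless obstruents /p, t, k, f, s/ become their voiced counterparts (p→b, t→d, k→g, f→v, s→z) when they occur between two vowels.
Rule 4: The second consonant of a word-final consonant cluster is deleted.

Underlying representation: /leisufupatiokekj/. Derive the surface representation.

leizuvuvaziogek

Rule 1 (intervocalic voicing): /p/ is a voiceless stop between vowels /u/ and /a/, so it voices to [b]. /t/ is a voiceless stop between vowels /a/ and /i/, so it voices to [d]. /k/ is a voiceless stop between vowels /o/ and /e/, so it voices to [g]. /leisufupatiokekj/ → leisufubadiogekj.
Rule 2 (intervocalic spirantization): /b/ is a stop between vowels /u/ and /a/, so it spirantizes to the fricative [v]. /d/ is a stop between vowels /a/ and /i/, so it spirantizes to the fricative [z]. /leisufubadiogekj/ → leisufuvaziogekj.
Rule 3 (intervocalic voicing): /s/ is a voiceless obstruent between vowels /i/ and /u/, so it voices to [z]. /f/ is a voiceless obstruent between vowels /u/ and /u/, so it voices to [v]. /leisufuvaziogekj/ → leizuvuvaziogekj.
Rule 4 (final cluster simplification): /j/ is the second consonant of a word-final cluster /kj/, so it deletes. /leizuvuvaziogekj/ → leizuvuvaziogek.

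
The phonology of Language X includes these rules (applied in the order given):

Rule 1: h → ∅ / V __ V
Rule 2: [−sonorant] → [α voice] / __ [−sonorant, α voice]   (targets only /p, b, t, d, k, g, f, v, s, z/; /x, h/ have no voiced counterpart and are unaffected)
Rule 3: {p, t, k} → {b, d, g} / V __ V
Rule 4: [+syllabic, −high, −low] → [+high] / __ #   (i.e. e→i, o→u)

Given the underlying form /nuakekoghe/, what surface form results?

Rule 1 (intervocalic h-deletion): no segment meets the environment; /nuakekoghe/ is unchanged.
Rule 2 (regressive voicing assimilation): /g/ precedes the voiceless obstruent /h/, so it devoices to [k] by assimilation. /nuakekoghe/ → nuakekokhe.
Rule 3 (intervocalic voicing): /k/ is a voiceless stop between vowels /a/ and /e/, so it voices to [g]. /k/ is a voiceless stop between vowels /e/ and /o/, so it voices to [g]. /nuakekokhe/ → nuagegokhe.
Rule 4 (final vowel raising): /e/ is a mid vowel in word-final position, so it raises to [i]. /nuagegokhe/ → nuagegokhi.

nuagegokhi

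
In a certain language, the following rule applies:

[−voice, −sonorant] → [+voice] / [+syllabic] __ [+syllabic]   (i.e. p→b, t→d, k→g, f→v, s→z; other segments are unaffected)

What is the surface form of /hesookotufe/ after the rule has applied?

hezoogoduve

/s/ is a voiceless obstruent between vowels /e/ and /o/, so it voices to [z].
/k/ is a voiceless obstruent between vowels /o/ and /o/, so it voices to [g].
/t/ is a voiceless obstruent between vowels /o/ and /u/, so it voices to [d].
/f/ is a voiceless obstruent between vowels /u/ and /e/, so it voices to [v].
Surface form: [hezoogoduve].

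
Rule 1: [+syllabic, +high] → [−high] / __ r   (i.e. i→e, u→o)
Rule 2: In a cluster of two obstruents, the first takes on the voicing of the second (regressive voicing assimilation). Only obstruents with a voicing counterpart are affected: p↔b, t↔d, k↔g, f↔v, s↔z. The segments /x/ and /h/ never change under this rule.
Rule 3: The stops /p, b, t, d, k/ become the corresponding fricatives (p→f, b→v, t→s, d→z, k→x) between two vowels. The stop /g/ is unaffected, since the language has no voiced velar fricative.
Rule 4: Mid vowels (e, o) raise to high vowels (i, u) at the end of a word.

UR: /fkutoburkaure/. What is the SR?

Rule 1 (pre-rhotic lowering): /u/ is a high vowel immediately before /r/, so it lowers to [o]. /u/ is a high vowel immediately before /r/, so it lowers to [o]. /fkutoburkaure/ → fkutoborkaore.
Rule 2 (regressive voicing assimilation): no segment meets the environment; /fkutoborkaore/ is unchanged.
Rule 3 (intervocalic spirantization): /t/ is a stop between vowels /u/ and /o/, so it spirantizes to the fricative [s]. /b/ is a stop between vowels /o/ and /o/, so it spirantizes to the fricative [v]. /fkutoborkaore/ → fkusovorkaore.
Rule 4 (final vowel raising): /e/ is a mid vowel in word-final position, so it raises to [i]. /fkusovorkaore/ → fkusovorkaori.

fkusovorkaori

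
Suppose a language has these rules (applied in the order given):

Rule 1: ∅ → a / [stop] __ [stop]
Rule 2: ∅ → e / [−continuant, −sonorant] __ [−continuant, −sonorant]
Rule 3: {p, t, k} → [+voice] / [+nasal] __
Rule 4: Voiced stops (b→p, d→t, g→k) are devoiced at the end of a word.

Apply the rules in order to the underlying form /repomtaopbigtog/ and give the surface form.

Rule 1 (stop-cluster a-epenthesis): /p/ and /b/ form a stop–stop cluster, so [a] is inserted between them. /g/ and /t/ form a stop–stop cluster, so [a] is inserted between them. /repomtaopbigtog/ → repomtaopabigatog.
Rule 2 (stop-cluster e-epenthesis): no segment meets the environment; /repomtaopabigatog/ is unchanged.
Rule 3 (post-nasal voicing): /t/ is a voiceless stop immediately after the nasal /m/, so it voices to [d]. /repomtaopabigatog/ → repomdaopabigatog.
Rule 4 (final devoicing): /g/ is a voiced stop in word-final position, so it devoices to [k]. /repomdaopabigatog/ → repomdaopabigatok.

repomdaopabigatok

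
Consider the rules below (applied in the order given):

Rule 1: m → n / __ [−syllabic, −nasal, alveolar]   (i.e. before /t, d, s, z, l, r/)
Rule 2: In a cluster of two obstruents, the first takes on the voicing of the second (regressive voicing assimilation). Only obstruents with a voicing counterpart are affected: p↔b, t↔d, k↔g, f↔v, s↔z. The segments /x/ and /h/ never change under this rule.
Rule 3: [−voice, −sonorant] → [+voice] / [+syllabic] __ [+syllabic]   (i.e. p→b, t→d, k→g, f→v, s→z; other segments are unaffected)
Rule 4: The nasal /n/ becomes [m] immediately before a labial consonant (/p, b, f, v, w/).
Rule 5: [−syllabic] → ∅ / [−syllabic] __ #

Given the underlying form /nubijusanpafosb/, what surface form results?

Rule 1 (nasal place assimilation): no segment meets the environment; /nubijusanpafosb/ is unchanged.
Rule 2 (regressive voicing assimilation): /s/ precedes the voiced obstruent /b/, so it voices to [z] by assimilation. /nubijusanpafosb/ → nubijusanpafozb.
Rule 3 (intervocalic voicing): /s/ is a voiceless obstruent between vowels /u/ and /a/, so it voices to [z]. /f/ is a voiceless obstruent between vowels /a/ and /o/, so it voices to [v]. /nubijusanpafozb/ → nubijuzanpavozb.
Rule 4 (nasal place assimilation): /n/ precedes the labial consonant /p/, so it assimilates in place to [m]. /nubijuzanpavozb/ → nubijuzampavozb.
Rule 5 (final cluster simplification): /b/ is the second consonant of a word-final cluster /zb/, so it deletes. /nubijuzampavozb/ → nubijuzampavoz.

nubijuzampavoz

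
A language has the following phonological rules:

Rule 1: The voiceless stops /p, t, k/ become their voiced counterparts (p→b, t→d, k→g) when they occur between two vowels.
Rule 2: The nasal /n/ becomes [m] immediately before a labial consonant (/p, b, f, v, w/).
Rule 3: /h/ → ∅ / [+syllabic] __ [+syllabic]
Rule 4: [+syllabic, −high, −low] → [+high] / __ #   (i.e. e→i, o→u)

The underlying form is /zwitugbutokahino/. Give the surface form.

zwidugbudogainu

Rule 1 (intervocalic voicing): /t/ is a voiceless stop between vowels /i/ and /u/, so it voices to [d]. /t/ is a voiceless stop between vowels /u/ and /o/, so it voices to [d]. /k/ is a voiceless stop between vowels /o/ and /a/, so it voices to [g]. /zwitugbutokahino/ → zwidugbudogahino.
Rule 2 (nasal place assimilation): no segment meets the environment; /zwidugbudogahino/ is unchanged.
Rule 3 (intervocalic h-deletion): /h/ occurs between vowels /a/ and /i/, so it deletes. /zwidugbudogahino/ → zwidugbudogaino.
Rule 4 (final vowel raising): /o/ is a mid vowel in word-final position, so it raises to [u]. /zwidugbudogaino/ → zwidugbudogainu.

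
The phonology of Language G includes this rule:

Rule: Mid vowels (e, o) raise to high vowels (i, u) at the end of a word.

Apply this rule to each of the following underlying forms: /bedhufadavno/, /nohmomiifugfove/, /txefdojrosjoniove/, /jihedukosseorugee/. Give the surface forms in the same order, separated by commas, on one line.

bedhufadavnu, nohmomiifugfovi, txefdojrosjoniovi, jihedukosseorugei

/bedhufadavno/: /o/ is a mid vowel in word-final position, so it raises to [u]. → [bedhufadavnu].
/nohmomiifugfove/: /e/ is a mid vowel in word-final position, so it raises to [i]. → [nohmomiifugfovi].
/txefdojrosjoniove/: /e/ is a mid vowel in word-final position, so it raises to [i]. → [txefdojrosjoniovi].
/jihedukosseorugee/: /e/ is a mid vowel in word-final position, so it raises to [i]. → [jihedukosseorugei].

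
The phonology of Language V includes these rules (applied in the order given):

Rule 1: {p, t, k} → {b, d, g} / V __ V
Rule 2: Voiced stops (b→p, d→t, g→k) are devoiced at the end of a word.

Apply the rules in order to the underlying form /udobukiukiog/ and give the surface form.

Rule 1 (intervocalic voicing): /k/ is a voiceless stop between vowels /u/ and /i/, so it voices to [g]. /k/ is a voiceless stop between vowels /u/ and /i/, so it voices to [g]. /udobukiukiog/ → udobugiugiog.
Rule 2 (final devoicing): /g/ is a voiced stop in word-final position, so it devoices to [k]. /udobugiugiog/ → udobugiugiok.

udobugiugiok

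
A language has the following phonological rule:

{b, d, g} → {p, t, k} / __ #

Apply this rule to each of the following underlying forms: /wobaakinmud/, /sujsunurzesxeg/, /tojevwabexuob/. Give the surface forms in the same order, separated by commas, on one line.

wobaakinmut, sujsunurzesxek, tojevwabexuop

/wobaakinmud/: /d/ is a voiced stop in word-final position, so it devoices to [t]. → [wobaakinmut].
/sujsunurzesxeg/: /g/ is a voiced stop in word-final position, so it devoices to [k]. → [sujsunurzesxek].
/tojevwabexuob/: /b/ is a voiced stop in word-final position, so it devoices to [p]. → [tojevwabexuop].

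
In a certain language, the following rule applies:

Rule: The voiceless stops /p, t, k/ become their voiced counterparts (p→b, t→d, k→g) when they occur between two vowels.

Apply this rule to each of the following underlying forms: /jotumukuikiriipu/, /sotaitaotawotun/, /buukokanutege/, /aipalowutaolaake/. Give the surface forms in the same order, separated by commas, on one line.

jodumuguigiriibu, sodaidaodawodun, buugoganudege, aibalowudaolaage

/jotumukuikiriipu/: /t/ is a voiceless stop between vowels /o/ and /u/, so it voices to [d]. /k/ is a voiceless stop between vowels /u/ and /u/, so it voices to [g]. /k/ is a voiceless stop between vowels /i/ and /i/, so it voices to [g]. /p/ is a voiceless stop between vowels /i/ and /u/, so it voices to [b]. → [jodumuguigiriibu].
/sotaitaotawotun/: /t/ is a voiceless stop between vowels /o/ and /a/, so it voices to [d]. /t/ is a voiceless stop between vowels /i/ and /a/, so it voices to [d]. /t/ is a voiceless stop between vowels /o/ and /a/, so it voices to [d]. /t/ is a voiceless stop between vowels /o/ and /u/, so it voices to [d]. → [sodaidaodawodun].
/buukokanutege/: /k/ is a voiceless stop between vowels /u/ and /o/, so it voices to [g]. /k/ is a voiceless stop between vowels /o/ and /a/, so it voices to [g]. /t/ is a voiceless stop between vowels /u/ and /e/, so it voices to [d]. → [buugoganudege].
/aipalowutaolaake/: /p/ is a voiceless stop between vowels /i/ and /a/, so it voices to [b]. /t/ is a voiceless stop between vowels /u/ and /a/, so it voices to [d]. /k/ is a voiceless stop between vowels /a/ and /e/, so it voices to [g]. → [aibalowudaolaage].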